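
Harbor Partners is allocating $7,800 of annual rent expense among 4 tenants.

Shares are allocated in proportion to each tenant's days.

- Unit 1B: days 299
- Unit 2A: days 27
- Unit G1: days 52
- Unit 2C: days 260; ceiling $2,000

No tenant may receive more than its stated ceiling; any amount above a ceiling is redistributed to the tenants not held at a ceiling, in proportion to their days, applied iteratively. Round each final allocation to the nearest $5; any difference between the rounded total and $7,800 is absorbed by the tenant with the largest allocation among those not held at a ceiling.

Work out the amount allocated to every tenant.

Unit 1B: $4,585 · Unit 2A: $415 · Unit G1: $800 · Unit 2C: $2,000

Sum of days: 638.
Proportional shares (ignoring caps): Unit 1B 3,655.49; Unit 2A 330.09; Unit G1 635.74; Unit 2C 3,178.68.
Held at cap: Unit 2C ($2,000); residual $5,800 reallocated over remaining days 378.
Remaining shares: Unit 1B 4,587.83 → $4,590; Unit 2A 414.29 → $415; Unit G1 797.88 → $800.
Rounding difference −$5 applied to Unit 1B → $4,585.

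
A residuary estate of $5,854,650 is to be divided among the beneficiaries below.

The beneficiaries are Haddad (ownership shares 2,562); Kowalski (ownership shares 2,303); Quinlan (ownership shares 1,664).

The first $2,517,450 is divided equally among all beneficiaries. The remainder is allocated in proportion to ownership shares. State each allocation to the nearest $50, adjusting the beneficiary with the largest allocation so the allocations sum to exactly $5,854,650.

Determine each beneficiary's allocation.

Haddad: $2,148,650 · Kowalski: $2,016,300 · Quinlan: $1,689,700

Equal tier: $2,517,450 ÷ 3 = $839,150 apiece.
Remainder $3,337,200 by ownership shares (total 6,529): Haddad 1,309,527.71 → $1,309,550; Kowalski 1,177,143.76 → $1,177,150; Quinlan 850,528.53 → $850,550.
Rounding difference −$50 on remainder applied to Haddad.
Totals: Haddad $839,150 + $1,309,500 = $2,148,650; Kowalski $839,150 + $1,177,150 = $2,016,300; Quinlan $839,150 + $850,550 = $1,689,700.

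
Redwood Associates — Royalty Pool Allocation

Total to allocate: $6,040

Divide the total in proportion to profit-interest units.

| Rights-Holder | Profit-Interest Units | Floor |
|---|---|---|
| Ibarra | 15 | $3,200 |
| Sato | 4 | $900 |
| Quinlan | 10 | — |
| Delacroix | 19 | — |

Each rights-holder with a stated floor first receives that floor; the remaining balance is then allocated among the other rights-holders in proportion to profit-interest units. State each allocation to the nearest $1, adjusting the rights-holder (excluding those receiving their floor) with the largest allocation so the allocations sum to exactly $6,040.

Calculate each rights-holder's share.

Ibarra: $3,200; Sato: $900; Quinlan: $669; Delacroix: $1,271

Fund the minimums — Ibarra $3,200; Sato $900. Residual $1,940.
Residual split over remaining profit-interest units 29: Quinlan 668.97 → $669; Delacroix 1,271.03 → $1,271.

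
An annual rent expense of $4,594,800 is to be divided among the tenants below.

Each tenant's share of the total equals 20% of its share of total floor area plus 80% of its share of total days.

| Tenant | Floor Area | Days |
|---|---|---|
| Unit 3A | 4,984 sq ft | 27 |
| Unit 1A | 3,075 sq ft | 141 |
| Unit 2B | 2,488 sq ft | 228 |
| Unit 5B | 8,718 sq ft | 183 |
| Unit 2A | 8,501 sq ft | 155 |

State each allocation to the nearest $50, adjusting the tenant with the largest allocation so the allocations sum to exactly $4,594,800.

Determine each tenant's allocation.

Unit 3A: $300,150; Unit 1A: $807,900; Unit 2B: $1,224,150; Unit 5B: $1,205,000; Unit 2A: $1,057,600

Totals — floor area 27,766, days 734.
Combined weights (20% floor area + 80% days): Unit 3A 0.0653; Unit 1A 0.1758; Unit 2B 0.2664; Unit 5B 0.2623; Unit 2A 0.2302.
Proportional shares: Unit 3A 300,168.24; Unit 1A 807,893.88; Unit 2B 1,224,158.38; Unit 5B 1,204,992.12; Unit 2A 1,057,587.38.
At nearest $50: Unit 3A $300,150; Unit 1A $807,900; Unit 2B $1,224,150; Unit 5B $1,205,000; Unit 2A $1,057,600. Sum = $4,594,800.
Sum already equals the total — no adjustment.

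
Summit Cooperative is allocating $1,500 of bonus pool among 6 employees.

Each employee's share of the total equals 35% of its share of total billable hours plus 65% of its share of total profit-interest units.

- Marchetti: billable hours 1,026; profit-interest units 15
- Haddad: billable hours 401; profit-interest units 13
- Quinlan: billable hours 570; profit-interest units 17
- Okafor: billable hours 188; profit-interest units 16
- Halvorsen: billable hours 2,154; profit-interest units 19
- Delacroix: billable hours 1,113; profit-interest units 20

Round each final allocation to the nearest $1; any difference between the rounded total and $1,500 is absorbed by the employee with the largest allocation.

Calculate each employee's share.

Totals — billable hours 5,452, profit-interest units 100.
Blended shares (35% billable hours + 65% profit-interest units): Marchetti 0.1634; Haddad 0.1102; Quinlan 0.1471; Okafor 0.1161; Halvorsen 0.2618; Delacroix 0.2015.
Unrounded shares: Marchetti 245.05; Haddad 165.36; Quinlan 220.64; Okafor 174.10; Halvorsen 392.67; Delacroix 302.18.
After rounding ($1): Marchetti $245; Haddad $165; Quinlan $221; Okafor $174; Halvorsen $393; Delacroix $302. Sum = $1,500.
Rounded total matches; no reconciliation needed.

Marchetti: $245; Haddad: $165; Quinlan: $221; Okafor: $174; Halvorsen: $393; Delacroix: $302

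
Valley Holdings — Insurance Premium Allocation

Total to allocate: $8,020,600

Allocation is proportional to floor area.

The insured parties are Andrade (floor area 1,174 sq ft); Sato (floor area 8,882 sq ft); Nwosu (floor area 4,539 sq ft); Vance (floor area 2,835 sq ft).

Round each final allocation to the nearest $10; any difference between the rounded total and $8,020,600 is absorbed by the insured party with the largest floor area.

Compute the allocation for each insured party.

Andrade: $540,230 · Sato: $4,087,140 · Nwosu: $2,088,670 · Vance: $1,304,560

Sum of floor area: 17,430.
Proportional shares: Andrade 1,174/17,430 × $8,020,600 = 540,228.59; Sato 8,882/17,430 × $8,020,600 = 4,087,146.83; Nwosu 4,539/17,430 × $8,020,600 = 2,088,669.16; Vance 2,835/17,430 × $8,020,600 = 1,304,555.42.
At nearest $10: Andrade $540,230; Sato $4,087,150; Nwosu $2,088,670; Vance $1,304,560. Sum = $8,020,610.
Difference $8,020,600 − $8,020,610 = −$10 applied to largest floor area (Sato): Sato becomes $4,087,140.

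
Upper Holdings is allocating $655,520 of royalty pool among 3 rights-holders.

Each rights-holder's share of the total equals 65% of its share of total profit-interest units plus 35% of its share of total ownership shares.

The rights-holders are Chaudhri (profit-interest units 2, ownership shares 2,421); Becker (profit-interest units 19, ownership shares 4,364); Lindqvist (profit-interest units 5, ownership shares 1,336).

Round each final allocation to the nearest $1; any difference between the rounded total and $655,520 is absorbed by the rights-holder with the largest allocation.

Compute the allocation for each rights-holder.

Totals — profit-interest units 26, ownership shares 8,121.
Composite weights (65% profit-interest units + 35% ownership shares): Chaudhri 0.1543; Becker 0.6631; Lindqvist 0.1826.
Pro-rata amounts: Chaudhri 101,173.35; Becker 434,662.39; Lindqvist 119,684.26.
After rounding ($1): Chaudhri $101,173; Becker $434,662; Lindqvist $119,684. Sum = $655,519.
Difference $655,520 − $655,519 = +$1 applied to largest allocation (Becker): Becker becomes $434,663.

Chaudhri: $101,173 · Becker: $434,663 · Lindqvist: $119,684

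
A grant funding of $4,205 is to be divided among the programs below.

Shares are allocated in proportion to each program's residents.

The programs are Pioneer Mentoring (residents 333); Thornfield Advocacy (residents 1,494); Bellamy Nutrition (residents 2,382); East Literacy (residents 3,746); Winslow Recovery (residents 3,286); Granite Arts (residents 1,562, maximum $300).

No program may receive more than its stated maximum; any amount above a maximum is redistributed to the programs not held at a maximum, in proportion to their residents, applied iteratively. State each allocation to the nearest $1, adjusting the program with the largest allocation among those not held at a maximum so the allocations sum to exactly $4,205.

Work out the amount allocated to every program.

Combined residents = 12,803.
Pro-rata shares before constraints: Pioneer Mentoring 109.37; Thornfield Advocacy 490.69; Bellamy Nutrition 782.34; East Literacy 1,230.33; Winslow Recovery 1,079.25; Granite Arts 513.02.
Cap binds for Granite Arts ($300); remaining pool $3,905 reallocated over remaining residents 11,241.
Redistributed shares: Pioneer Mentoring 115.68 → $116; Thornfield Advocacy 519.00 → $519; Bellamy Nutrition 827.48 → $827; East Literacy 1,301.32 → $1,301; Winslow Recovery 1,141.52 → $1,142.

Pioneer Mentoring: $116 | Thornfield Advocacy: $519 | Bellamy Nutrition: $827 | East Literacy: $1,301 | Winslow Recovery: $1,142 | Granite Arts: $300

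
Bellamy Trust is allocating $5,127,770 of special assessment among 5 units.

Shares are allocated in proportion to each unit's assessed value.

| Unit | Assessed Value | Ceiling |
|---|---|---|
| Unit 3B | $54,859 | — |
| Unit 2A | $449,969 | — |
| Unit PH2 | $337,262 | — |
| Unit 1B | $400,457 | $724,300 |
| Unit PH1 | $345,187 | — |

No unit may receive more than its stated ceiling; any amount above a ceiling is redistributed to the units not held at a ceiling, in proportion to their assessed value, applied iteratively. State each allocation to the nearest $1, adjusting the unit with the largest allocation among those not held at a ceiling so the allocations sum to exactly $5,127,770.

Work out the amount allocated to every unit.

Unit 3B: $203,466; Unit 2A: $1,668,881; Unit PH2: $1,250,865; Unit 1B: $724,300; Unit PH1: $1,280,258

Sum of assessed value: 1,587,734.
Proportional shares (ignoring caps): Unit 3B 177,173.47; Unit 2A 1,453,226.76; Unit PH2 1,089,226.51; Unit 1B 1,293,322.05; Unit PH1 1,114,821.21.
Held at cap: Unit 1B ($724,300); residual $4,403,470 reallocated over remaining assessed value 1,187,277.
Remaining shares: Unit 3B 203,465.54 → $203,466; Unit 2A 1,668,881.81 → $1,668,882; Unit PH2 1,250,864.88 → $1,250,865; Unit PH1 1,280,257.77 → $1,280,258.
Rounding difference −$1 applied to Unit 2A → $1,668,881.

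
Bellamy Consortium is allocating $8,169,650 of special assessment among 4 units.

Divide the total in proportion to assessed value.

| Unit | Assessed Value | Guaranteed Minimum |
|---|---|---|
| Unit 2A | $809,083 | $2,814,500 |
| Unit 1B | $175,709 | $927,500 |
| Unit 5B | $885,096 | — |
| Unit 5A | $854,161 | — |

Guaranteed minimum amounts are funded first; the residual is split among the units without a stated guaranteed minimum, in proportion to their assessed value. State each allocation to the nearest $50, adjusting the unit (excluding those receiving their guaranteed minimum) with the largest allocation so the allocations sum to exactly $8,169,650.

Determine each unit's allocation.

Minimums first: Unit 2A $2,814,500; Unit 1B $927,500. Residual $4,427,650.
Residual split over remaining assessed value 1,739,257: Unit 5B 2,253,200.82 → $2,253,200; Unit 5A 2,174,449.18 → $2,174,450.

Unit 2A: $2,814,500 · Unit 1B: $927,500 · Unit 5B: $2,253,200 · Unit 5A: $2,174,450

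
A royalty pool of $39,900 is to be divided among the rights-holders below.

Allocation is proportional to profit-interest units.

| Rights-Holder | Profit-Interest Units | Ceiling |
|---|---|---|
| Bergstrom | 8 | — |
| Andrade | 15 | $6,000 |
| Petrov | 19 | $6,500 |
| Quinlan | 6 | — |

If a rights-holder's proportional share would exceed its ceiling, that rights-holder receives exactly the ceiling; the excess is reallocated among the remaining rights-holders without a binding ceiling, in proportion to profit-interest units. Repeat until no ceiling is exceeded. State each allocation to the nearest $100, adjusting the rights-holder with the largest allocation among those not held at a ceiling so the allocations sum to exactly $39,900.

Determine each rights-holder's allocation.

Sum of profit-interest units: 48.
Proportional shares (ignoring caps): Bergstrom 6,650.00; Andrade 12,468.75; Petrov 15,793.75; Quinlan 4,987.50.
Cap binds for Andrade ($6,000), Petrov ($6,500); balance $27,400 reallocated over remaining profit-interest units 14.
Remaining shares: Bergstrom 15,657.14 → $15,700; Quinlan 11,742.86 → $11,700.

Bergstrom: $15,700; Andrade: $6,000; Petrov: $6,500; Quinlan: $11,700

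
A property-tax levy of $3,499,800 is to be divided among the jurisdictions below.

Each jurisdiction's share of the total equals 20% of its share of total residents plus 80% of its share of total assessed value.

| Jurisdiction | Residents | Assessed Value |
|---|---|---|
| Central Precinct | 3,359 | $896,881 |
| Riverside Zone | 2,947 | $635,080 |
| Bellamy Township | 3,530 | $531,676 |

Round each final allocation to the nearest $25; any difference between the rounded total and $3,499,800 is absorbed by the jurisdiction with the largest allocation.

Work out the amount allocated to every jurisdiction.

Totals — residents 9,836, assessed value 2,063,637.
Blended shares (20% residents + 80% assessed value): Central Precinct 0.4160; Riverside Zone 0.3061; Bellamy Township 0.2779.
Proportional shares: Central Precinct 1,455,880.28; Riverside Zone 1,071,362.52; Bellamy Township 972,557.19.
At nearest $25: Central Precinct $1,455,875; Riverside Zone $1,071,375; Bellamy Township $972,550. Sum = $3,499,800.
Sum already equals the total — no adjustment.

Central Precinct: $1,455,875 · Riverside Zone: $1,071,375 · Bellamy Township: $972,550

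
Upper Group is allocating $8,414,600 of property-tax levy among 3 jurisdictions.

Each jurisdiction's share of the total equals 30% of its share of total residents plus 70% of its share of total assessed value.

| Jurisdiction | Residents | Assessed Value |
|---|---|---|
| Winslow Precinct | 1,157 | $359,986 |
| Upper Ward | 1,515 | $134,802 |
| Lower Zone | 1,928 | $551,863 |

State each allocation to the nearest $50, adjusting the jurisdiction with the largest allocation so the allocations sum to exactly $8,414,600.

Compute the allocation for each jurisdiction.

Winslow Precinct: $2,660,800 | Upper Ward: $1,590,000 | Lower Zone: $4,163,800

Totals — residents 4,600, assessed value 1,046,651.
Combined weights (30% residents + 70% assessed value): Winslow Precinct 0.3162; Upper Ward 0.1890; Lower Zone 0.4948.
Unrounded shares: Winslow Precinct 2,660,823.53; Upper Ward 1,590,021.98; Lower Zone 4,163,754.49.
After rounding ($50): Winslow Precinct $2,660,800; Upper Ward $1,590,000; Lower Zone $4,163,750. Sum = $8,414,550.
Difference $8,414,600 − $8,414,550 = +$50 applied to largest allocation (Lower Zone): Lower Zone becomes $4,163,800.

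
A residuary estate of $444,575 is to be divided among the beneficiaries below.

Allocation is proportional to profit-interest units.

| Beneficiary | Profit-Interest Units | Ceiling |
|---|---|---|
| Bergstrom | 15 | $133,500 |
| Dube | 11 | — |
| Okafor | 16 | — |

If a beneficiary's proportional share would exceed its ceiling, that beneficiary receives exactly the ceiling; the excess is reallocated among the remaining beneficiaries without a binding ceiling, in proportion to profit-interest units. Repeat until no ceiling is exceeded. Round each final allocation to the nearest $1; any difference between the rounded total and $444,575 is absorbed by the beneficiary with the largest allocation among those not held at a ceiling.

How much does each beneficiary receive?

Bergstrom: $133,500 | Dube: $126,734 | Okafor: $184,341

Combined profit-interest units = 42.
Proportional shares (ignoring caps): Bergstrom 158,776.79; Dube 116,436.31; Okafor 169,361.90.
Capped: Bergstrom ($133,500); remaining pool $311,075 reallocated over remaining profit-interest units 27.
Redistributed shares: Dube 126,734.26 → $126,734; Okafor 184,340.74 → $184,341.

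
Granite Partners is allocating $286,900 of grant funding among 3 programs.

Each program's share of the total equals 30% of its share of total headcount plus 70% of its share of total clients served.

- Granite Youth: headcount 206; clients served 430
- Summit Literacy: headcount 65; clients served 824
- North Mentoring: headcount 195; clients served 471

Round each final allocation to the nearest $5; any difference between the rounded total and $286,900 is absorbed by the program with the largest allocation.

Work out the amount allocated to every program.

Totals — headcount 466, clients served 1,725.
Composite weights (30% headcount + 70% clients served): Granite Youth 0.3071; Summit Literacy 0.3762; North Mentoring 0.3167.
Raw shares: Granite Youth 88,110.08; Summit Literacy 107,938.18; North Mentoring 90,851.74.
After rounding ($5): Granite Youth $88,110; Summit Literacy $107,940; North Mentoring $90,850. Sum = $286,900.
No rounding difference to absorb.

Granite Youth: $88,110 | Summit Literacy: $107,940 | North Mentoring: $90,850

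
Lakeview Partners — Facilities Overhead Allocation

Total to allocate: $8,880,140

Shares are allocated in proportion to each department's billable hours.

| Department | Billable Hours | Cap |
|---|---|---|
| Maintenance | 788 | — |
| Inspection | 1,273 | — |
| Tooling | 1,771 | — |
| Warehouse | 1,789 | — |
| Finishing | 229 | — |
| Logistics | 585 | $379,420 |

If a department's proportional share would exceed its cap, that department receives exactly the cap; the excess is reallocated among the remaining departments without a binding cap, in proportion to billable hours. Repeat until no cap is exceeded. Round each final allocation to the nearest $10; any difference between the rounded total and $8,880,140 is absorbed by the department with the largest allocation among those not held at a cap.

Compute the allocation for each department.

Maintenance: $1,145,050 | Inspection: $1,849,810 | Tooling: $2,573,470 | Warehouse: $2,599,630 | Finishing: $332,760 | Logistics: $379,420

Billable hours total: 6,435.
Unconstrained shares: Maintenance 1,087,420.41; Inspection 1,756,708.35; Tooling 2,443,935.97; Warehouse 2,468,775.52; Finishing 316,014.31; Logistics 807,285.45.
Capped: Logistics ($379,420); balance $8,500,720 reallocated over remaining billable hours 5,850.
Remaining shares: Maintenance 1,145,054.25 → $1,145,050; Inspection 1,849,814.80 → $1,849,810; Tooling 2,573,465.83 → $2,573,470; Warehouse 2,599,621.89 → $2,599,620; Finishing 332,763.23 → $332,760.
Rounding difference +$10 applied to Warehouse → $2,599,630.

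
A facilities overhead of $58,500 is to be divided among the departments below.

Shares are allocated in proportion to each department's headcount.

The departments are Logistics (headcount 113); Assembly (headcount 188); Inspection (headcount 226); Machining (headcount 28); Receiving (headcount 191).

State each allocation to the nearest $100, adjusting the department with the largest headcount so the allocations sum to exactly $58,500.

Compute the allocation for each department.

Logistics: $8,900 · Assembly: $14,700 · Inspection: $17,700 · Machining: $2,200 · Receiving: $15,000

Sum of headcount: 113 + 188 + 226 + 28 + 191 = 746.
Raw shares: Logistics 8,861.26; Assembly 14,742.63; Inspection 17,722.52; Machining 2,195.71; Receiving 14,977.88.
Rounded to nearest $100: Logistics $8,900; Assembly $14,700; Inspection $17,700; Machining $2,200; Receiving $15,000. Sum = $58,500.
Rounded total matches; no reconciliation needed.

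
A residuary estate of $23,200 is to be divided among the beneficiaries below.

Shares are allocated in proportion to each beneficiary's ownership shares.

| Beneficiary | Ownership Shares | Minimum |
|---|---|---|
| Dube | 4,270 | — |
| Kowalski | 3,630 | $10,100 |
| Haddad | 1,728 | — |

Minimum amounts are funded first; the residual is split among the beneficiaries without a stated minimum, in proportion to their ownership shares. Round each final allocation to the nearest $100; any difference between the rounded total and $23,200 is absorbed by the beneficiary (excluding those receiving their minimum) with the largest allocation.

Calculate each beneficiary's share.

Dube: $9,300 · Kowalski: $10,100 · Haddad: $3,800

Fund the minimums — Kowalski $10,100. Balance $13,100.
Balance split over remaining ownership shares 5,998: Dube 9,325.94 → $9,300; Haddad 3,774.06 → $3,800.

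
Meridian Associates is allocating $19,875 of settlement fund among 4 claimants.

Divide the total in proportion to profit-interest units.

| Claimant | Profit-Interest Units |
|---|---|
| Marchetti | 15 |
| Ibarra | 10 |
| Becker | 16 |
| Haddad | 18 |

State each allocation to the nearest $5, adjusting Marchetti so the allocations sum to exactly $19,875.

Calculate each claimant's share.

Marchetti: $5,050 | Ibarra: $3,370 | Becker: $5,390 | Haddad: $6,065

Total profit-interest units = 59.
Proportional shares: Marchetti 15/59 × $19,875 = 5,052.97; Ibarra 10/59 × $19,875 = 3,368.64; Becker 16/59 × $19,875 = 5,389.83; Haddad 18/59 × $19,875 = 6,063.56.
Rounded to nearest $5: Marchetti $5,055; Ibarra $3,370; Becker $5,390; Haddad $6,065. Sum = $19,880.
Difference $19,875 − $19,880 = −$5 applied to Marchetti: Marchetti becomes $5,050.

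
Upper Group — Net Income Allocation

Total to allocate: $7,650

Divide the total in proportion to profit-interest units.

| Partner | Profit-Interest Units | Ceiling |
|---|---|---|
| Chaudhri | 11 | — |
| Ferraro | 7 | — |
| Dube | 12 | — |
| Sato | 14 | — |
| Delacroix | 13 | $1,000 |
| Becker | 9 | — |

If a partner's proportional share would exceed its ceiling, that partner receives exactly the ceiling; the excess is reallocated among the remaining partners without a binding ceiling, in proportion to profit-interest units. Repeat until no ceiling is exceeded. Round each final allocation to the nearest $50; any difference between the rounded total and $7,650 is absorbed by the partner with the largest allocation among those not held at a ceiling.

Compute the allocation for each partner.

Chaudhri: $1,400; Ferraro: $900; Dube: $1,500; Sato: $1,700; Delacroix: $1,000; Becker: $1,150

Combined profit-interest units = 66.
Pro-rata shares before constraints: Chaudhri 1,275.00; Ferraro 811.36; Dube 1,390.91; Sato 1,622.73; Delacroix 1,506.82; Becker 1,043.18.
Held at cap: Delacroix ($1,000); remaining pool $6,650 reallocated over remaining profit-interest units 53.
Shares after redistribution: Chaudhri 1,380.19 → $1,400; Ferraro 878.30 → $900; Dube 1,505.66 → $1,500; Sato 1,756.60 → $1,750; Becker 1,129.25 → $1,150.
Rounding difference −$50 applied to Sato → $1,700.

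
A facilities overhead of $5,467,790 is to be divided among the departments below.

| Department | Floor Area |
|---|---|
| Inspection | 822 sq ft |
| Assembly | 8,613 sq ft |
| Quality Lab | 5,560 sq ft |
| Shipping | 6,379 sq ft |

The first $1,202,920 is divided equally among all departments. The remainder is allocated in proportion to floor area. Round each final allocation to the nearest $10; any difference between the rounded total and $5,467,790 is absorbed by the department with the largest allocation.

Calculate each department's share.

Inspection: $464,750 · Assembly: $2,019,320 · Quality Lab: $1,410,150 · Shipping: $1,573,570

Equal tier: $1,202,920 ÷ 4 = $300,730 apiece.
Remainder $4,264,870 by floor area (total 21,374): Inspection 164,018.11 → $164,020; Assembly 1,718,598.55 → $1,718,600; Quality Lab 1,109,416.92 → $1,109,420; Shipping 1,272,836.42 → $1,272,840.
Rounding difference −$10 on remainder applied to Assembly.
Totals: Inspection $300,730 + $164,020 = $464,750; Assembly $300,730 + $1,718,590 = $2,019,320; Quality Lab $300,730 + $1,109,420 = $1,410,150; Shipping $300,730 + $1,272,840 = $1,573,570.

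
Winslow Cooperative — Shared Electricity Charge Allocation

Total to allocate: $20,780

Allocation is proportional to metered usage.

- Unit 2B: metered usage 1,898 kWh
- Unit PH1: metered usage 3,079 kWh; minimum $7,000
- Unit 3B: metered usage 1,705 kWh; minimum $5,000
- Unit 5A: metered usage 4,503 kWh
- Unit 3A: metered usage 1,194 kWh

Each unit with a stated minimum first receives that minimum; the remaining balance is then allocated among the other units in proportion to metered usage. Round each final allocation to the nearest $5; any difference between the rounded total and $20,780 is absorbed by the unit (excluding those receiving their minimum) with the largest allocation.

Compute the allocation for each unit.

Unit 2B: $2,195; Unit PH1: $7,000; Unit 3B: $5,000; Unit 5A: $5,205; Unit 3A: $1,380

Minimums first: Unit PH1 $7,000; Unit 3B $5,000. Residual $8,780.
Residual split over remaining metered usage 7,595: Unit 2B 2,194.13 → $2,195; Unit 5A 5,205.57 → $5,205; Unit 3A 1,380.29 → $1,380.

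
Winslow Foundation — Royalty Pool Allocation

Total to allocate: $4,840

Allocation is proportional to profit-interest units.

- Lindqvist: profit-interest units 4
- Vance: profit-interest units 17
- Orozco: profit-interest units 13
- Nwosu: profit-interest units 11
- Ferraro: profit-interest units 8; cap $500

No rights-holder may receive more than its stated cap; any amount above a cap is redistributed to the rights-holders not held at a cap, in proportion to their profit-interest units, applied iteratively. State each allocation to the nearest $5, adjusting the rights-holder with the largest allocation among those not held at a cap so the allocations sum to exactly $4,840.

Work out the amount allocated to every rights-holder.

Profit-interest units total: 53.
Pro-rata shares before constraints: Lindqvist 365.28; Vance 1,552.45; Orozco 1,187.17; Nwosu 1,004.53; Ferraro 730.57.
Cap binds for Ferraro ($500); residual $4,340 reallocated over remaining profit-interest units 45.
Shares after redistribution: Lindqvist 385.78 → $385; Vance 1,639.56 → $1,640; Orozco 1,253.78 → $1,255; Nwosu 1,060.89 → $1,060.

Lindqvist: $385 | Vance: $1,640 | Orozco: $1,255 | Nwosu: $1,060 | Ferraro: $500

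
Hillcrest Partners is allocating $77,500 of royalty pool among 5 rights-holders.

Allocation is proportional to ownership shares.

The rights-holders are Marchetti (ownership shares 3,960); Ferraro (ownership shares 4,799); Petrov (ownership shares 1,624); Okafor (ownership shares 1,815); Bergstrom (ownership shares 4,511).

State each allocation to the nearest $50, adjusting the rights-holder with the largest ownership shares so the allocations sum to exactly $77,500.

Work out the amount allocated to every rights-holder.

Marchetti: $18,350; Ferraro: $22,300; Petrov: $7,550; Okafor: $8,400; Bergstrom: $20,900

Ownership shares total: 3,960 + 4,799 + 1,624 + 1,815 + 4,511 = 16,709.
Raw shares: Marchetti 18,367.35; Ferraro 22,258.81; Petrov 7,532.47; Okafor 8,418.37; Bergstrom 20,923.01.
Rounded to nearest $50: Marchetti $18,350; Ferraro $22,250; Petrov $7,550; Okafor $8,400; Bergstrom $20,900. Sum = $77,450.
Difference $77,500 − $77,450 = +$50 applied to largest ownership shares (Ferraro): Ferraro becomes $22,300.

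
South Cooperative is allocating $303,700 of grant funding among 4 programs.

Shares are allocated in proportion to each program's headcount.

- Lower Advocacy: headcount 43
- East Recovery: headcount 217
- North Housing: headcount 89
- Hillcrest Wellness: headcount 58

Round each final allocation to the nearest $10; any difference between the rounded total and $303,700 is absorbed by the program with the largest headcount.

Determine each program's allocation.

Total headcount = 43 + 217 + 89 + 58 = 407.
Raw shares: Lower Advocacy 32,086.24; East Recovery 161,923.59; North Housing 66,411.06; Hillcrest Wellness 43,279.12.
Rounded to nearest $10: Lower Advocacy $32,090; East Recovery $161,920; North Housing $66,410; Hillcrest Wellness $43,280. Sum = $303,700.
Sum already equals the total — no adjustment.

Lower Advocacy: $32,090 | East Recovery: $161,920 | North Housing: $66,410 | Hillcrest Wellness: $43,280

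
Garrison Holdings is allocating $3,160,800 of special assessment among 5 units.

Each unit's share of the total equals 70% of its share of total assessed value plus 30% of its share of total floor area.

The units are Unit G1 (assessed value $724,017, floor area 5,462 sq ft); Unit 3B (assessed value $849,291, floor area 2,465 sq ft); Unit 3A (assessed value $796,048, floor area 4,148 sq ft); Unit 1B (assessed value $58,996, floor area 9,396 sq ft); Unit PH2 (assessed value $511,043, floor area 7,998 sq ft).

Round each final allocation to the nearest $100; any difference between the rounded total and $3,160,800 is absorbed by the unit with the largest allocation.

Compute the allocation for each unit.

Totals — assessed value 2,939,395, floor area 29,469.
Composite weights (70% assessed value + 30% floor area): Unit G1 0.2280; Unit 3B 0.2273; Unit 3A 0.2318; Unit 1B 0.1097; Unit PH2 0.2031.
Raw shares: Unit G1 720,740.39; Unit 3B 718,601.34; Unit 3A 732,678.73; Unit 1B 346,748.03; Unit PH2 642,031.50.
At nearest $100: Unit G1 $720,700; Unit 3B $718,600; Unit 3A $732,700; Unit 1B $346,700; Unit PH2 $642,000. Sum = $3,160,700.
Difference $3,160,800 − $3,160,700 = +$100 applied to largest allocation (Unit 3A): Unit 3A becomes $732,800.

Unit G1: $720,700; Unit 3B: $718,600; Unit 3A: $732,800; Unit 1B: $346,700; Unit PH2: $642,000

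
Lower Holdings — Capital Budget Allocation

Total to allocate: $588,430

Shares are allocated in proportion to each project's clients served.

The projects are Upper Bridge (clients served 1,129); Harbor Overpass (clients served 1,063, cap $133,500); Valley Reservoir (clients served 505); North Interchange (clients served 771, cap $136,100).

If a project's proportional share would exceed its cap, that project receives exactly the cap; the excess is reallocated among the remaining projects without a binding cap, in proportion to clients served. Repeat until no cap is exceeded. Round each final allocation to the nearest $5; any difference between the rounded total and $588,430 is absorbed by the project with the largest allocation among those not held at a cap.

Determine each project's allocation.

Combined clients served = 3,468.
Pro-rata shares before constraints: Upper Bridge 191,562.13; Harbor Overpass 180,363.64; Valley Reservoir 85,685.45; North Interchange 130,818.78.
Cap binds for Harbor Overpass ($133,500); residual $454,930 reallocated over remaining clients served 2,405.
Cap binds for North Interchange ($136,100); residual $318,830 reallocated over remaining clients served 1,634.
Shares after redistribution: Upper Bridge 220,293.19 → $220,295; Valley Reservoir 98,536.81 → $98,535.

Upper Bridge: $220,295 | Harbor Overpass: $133,500 | Valley Reservoir: $98,535 | North Interchange: $136,100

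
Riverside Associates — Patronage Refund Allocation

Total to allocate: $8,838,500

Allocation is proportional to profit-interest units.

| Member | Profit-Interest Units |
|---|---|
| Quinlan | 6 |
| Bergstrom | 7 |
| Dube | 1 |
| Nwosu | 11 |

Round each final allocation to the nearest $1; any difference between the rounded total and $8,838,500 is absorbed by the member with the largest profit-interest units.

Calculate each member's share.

Total profit-interest units = 6 + 7 + 1 + 11 = 25.
Proportional shares: Quinlan 2,121,240.00; Bergstrom 2,474,780.00; Dube 353,540.00; Nwosu 3,888,940.00.
Rounded to nearest $1: Quinlan $2,121,240; Bergstrom $2,474,780; Dube $353,540; Nwosu $3,888,940. Sum = $8,838,500.
Rounded total matches; no reconciliation needed.

Quinlan: $2,121,240 | Bergstrom: $2,474,780 | Dube: $353,540 | Nwosu: $3,888,940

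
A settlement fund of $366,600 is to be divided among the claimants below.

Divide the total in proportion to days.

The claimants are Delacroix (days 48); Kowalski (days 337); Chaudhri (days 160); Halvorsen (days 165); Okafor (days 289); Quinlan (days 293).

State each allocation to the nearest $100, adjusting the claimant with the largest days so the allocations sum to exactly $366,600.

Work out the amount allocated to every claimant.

Delacroix: $13,600 · Kowalski: $95,700 · Chaudhri: $45,400 · Halvorsen: $46,800 · Okafor: $82,000 · Quinlan: $83,100

Total days = 1,292.
Raw shares: Delacroix 48/1,292 × $366,600 = 13,619.81; Kowalski 337/1,292 × $366,600 = 95,622.45; Chaudhri 160/1,292 × $366,600 = 45,399.38; Halvorsen 165/1,292 × $366,600 = 46,818.11; Okafor 289/1,292 × $366,600 = 82,002.63; Quinlan 293/1,292 × $366,600 = 83,137.62.
Rounded to nearest $100: Delacroix $13,600; Kowalski $95,600; Chaudhri $45,400; Halvorsen $46,800; Okafor $82,000; Quinlan $83,100. Sum = $366,500.
Difference $366,600 − $366,500 = +$100 applied to largest days (Kowalski): Kowalski becomes $95,700.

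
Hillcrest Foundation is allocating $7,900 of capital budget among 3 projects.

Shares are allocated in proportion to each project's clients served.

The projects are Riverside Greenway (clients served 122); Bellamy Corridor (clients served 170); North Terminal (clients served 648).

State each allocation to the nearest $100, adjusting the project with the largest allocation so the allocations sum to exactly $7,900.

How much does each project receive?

Sum of clients served: 940.
Proportional shares: Riverside Greenway 122/940 × $7,900 = 1,025.32; Bellamy Corridor 170/940 × $7,900 = 1,428.72; North Terminal 648/940 × $7,900 = 5,445.96.
At nearest $100: Riverside Greenway $1,000; Bellamy Corridor $1,400; North Terminal $5,400. Sum = $7,800.
Difference $7,900 − $7,800 = +$100 applied to largest allocation (North Terminal): North Terminal becomes $5,500.

Riverside Greenway: $1,000 | Bellamy Corridor: $1,400 | North Terminal: $5,500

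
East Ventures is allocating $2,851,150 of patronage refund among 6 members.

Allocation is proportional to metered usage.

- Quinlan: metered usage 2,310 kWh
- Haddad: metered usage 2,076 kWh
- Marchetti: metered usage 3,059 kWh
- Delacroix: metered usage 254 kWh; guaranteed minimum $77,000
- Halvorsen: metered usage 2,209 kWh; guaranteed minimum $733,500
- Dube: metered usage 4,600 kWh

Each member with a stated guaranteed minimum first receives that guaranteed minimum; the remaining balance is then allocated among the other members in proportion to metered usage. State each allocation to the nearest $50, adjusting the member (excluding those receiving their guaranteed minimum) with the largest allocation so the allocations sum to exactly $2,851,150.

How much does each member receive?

Quinlan: $391,350 · Haddad: $351,700 · Marchetti: $518,250 · Delacroix: $77,000 · Halvorsen: $733,500 · Dube: $779,350

Fund the minimums — Delacroix $77,000; Halvorsen $733,500. Residual $2,040,650.
Residual split over remaining metered usage 12,045: Quinlan 391,357.53 → $391,350; Haddad 351,713.52 → $351,700; Marchetti 518,252.25 → $518,250; Dube 779,326.69 → $779,350.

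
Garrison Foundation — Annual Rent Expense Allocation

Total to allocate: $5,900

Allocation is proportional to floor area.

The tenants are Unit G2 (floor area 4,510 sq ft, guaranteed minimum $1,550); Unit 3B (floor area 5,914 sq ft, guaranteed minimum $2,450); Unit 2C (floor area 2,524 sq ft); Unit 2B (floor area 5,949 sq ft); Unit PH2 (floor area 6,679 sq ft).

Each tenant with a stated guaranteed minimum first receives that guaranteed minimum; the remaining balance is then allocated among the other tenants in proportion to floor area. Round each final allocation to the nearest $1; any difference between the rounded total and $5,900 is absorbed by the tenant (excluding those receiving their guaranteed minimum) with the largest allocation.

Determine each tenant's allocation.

Unit G2: $1,550; Unit 3B: $2,450; Unit 2C: $316; Unit 2B: $746; Unit PH2: $838

Guaranteed amounts: Unit G2 $1,550; Unit 3B $2,450. Remaining pool $1,900.
Remaining pool split over remaining floor area 15,152: Unit 2C 316.499 → $316; Unit 2B 745.98 → $746; Unit PH2 837.52 → $838.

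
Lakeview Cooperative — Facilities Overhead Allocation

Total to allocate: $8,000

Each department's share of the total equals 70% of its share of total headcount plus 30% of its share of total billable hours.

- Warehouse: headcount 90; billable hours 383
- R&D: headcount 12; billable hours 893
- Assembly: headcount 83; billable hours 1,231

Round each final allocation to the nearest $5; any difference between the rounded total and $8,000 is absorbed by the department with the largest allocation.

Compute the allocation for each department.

Warehouse: $3,090; R&D: $1,220; Assembly: $3,690

Headcount total 185; billable hours total 2,507.
Composite weights (70% headcount + 30% billable hours): Warehouse 0.3864; R&D 0.1523; Assembly 0.4614.
Pro-rata amounts: Warehouse 3,090.98; R&D 1,218.13; Assembly 3,690.89.
After rounding ($5): Warehouse $3,090; R&D $1,220; Assembly $3,690. Sum = $8,000.
Sum already equals the total — no adjustment.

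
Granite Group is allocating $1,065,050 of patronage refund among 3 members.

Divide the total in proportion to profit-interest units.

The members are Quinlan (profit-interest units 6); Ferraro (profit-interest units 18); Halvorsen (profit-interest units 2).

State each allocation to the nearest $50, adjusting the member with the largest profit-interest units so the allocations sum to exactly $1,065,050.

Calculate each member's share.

Quinlan: $245,800; Ferraro: $737,300; Halvorsen: $81,950

Combined profit-interest units = 26.
Proportional shares: Quinlan 6/26 × $1,065,050 = 245,780.77; Ferraro 18/26 × $1,065,050 = 737,342.31; Halvorsen 2/26 × $1,065,050 = 81,926.92.
At nearest $50: Quinlan $245,800; Ferraro $737,350; Halvorsen $81,950. Sum = $1,065,100.
Difference $1,065,050 − $1,065,100 = −$50 applied to largest profit-interest units (Ferraro): Ferraro becomes $737,300.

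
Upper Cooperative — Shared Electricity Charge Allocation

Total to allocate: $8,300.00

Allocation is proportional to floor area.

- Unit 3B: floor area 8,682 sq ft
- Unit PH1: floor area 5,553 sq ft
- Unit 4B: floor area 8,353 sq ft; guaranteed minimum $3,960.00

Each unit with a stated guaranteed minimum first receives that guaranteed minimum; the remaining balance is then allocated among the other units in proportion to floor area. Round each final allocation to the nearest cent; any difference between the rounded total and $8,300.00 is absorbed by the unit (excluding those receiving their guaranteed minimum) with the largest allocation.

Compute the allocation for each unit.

Unit 3B: $2,646.99 | Unit PH1: $1,693.01 | Unit 4B: $3,960.00

Guaranteed amounts: Unit 4B $3,960.00. Remaining pool $4,340.00.
Remaining pool split over remaining floor area 14,235: Unit 3B 2,646.9884 → $2,646.99; Unit PH1 1,693.0116 → $1,693.01.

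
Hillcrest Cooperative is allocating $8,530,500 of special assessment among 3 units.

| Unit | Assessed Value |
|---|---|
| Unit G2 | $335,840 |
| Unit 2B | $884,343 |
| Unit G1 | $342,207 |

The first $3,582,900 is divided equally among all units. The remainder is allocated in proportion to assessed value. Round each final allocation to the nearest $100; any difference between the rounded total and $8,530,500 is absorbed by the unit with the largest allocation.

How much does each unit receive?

Unit G2: $2,257,800 · Unit 2B: $3,994,700 · Unit G1: $2,278,000

First tranche $3,582,900 split equally: $1,194,300 each.
Remainder $4,947,600 by assessed value (total 1,562,390): Unit G2 1,063,500.14 → $1,063,500; Unit 2B 2,800,437.42 → $2,800,400; Unit G1 1,083,662.44 → $1,083,700.
Totals: Unit G2 $1,194,300 + $1,063,500 = $2,257,800; Unit 2B $1,194,300 + $2,800,400 = $3,994,700; Unit G1 $1,194,300 + $1,083,700 = $2,278,000.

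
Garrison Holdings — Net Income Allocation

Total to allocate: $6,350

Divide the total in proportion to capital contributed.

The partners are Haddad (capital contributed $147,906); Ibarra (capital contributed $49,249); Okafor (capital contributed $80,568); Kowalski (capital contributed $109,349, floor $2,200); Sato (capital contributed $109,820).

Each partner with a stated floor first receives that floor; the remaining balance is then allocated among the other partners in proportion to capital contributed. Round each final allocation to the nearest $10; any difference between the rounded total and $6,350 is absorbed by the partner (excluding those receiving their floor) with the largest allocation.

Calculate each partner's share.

Guaranteed amounts: Kowalski $2,200. Remaining pool $4,150.
Remaining pool split over remaining capital contributed 387,543: Haddad 1,583.85 → $1,580; Ibarra 527.38 → $530; Okafor 862.76 → $860; Sato 1,176.01 → $1,180.

Haddad: $1,580 · Ibarra: $530 · Okafor: $860 · Kowalski: $2,200 · Sato: $1,180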